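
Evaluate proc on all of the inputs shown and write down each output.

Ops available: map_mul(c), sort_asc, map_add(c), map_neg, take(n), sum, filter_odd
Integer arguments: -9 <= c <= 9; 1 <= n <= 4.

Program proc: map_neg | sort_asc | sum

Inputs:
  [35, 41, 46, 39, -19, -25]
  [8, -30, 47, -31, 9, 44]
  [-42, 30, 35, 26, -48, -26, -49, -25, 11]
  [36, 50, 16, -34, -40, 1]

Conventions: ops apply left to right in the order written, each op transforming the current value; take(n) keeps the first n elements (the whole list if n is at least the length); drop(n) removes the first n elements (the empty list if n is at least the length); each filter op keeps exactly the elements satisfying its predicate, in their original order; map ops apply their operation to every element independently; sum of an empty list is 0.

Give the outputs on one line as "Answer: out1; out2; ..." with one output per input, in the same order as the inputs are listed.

-117; -47; 88; -29

Execution, op by op:
  [35, 41, 46, 39, -19, -25] -> [-35, -41, -46, -39, 19, 25] -> [-46, -41, -39, -35, 19, 25] -> -117
  [8, -30, 47, -31, 9, 44] -> [-8, 30, -47, 31, -9, -44] -> [-47, -44, -9, -8, 30, 31] -> -47
  [-42, 30, 35, 26, -48, -26, -49, -25, 11] -> [42, -30, -35, -26, 48, 26, 49, 25, -11] -> [-35, -30, -26, -11, 25, 26, 42, 48, 49] -> 88
  [36, 50, 16, -34, -40, 1] -> [-36, -50, -16, 34, 40, -1] -> [-50, -36, -16, -1, 34, 40] -> -29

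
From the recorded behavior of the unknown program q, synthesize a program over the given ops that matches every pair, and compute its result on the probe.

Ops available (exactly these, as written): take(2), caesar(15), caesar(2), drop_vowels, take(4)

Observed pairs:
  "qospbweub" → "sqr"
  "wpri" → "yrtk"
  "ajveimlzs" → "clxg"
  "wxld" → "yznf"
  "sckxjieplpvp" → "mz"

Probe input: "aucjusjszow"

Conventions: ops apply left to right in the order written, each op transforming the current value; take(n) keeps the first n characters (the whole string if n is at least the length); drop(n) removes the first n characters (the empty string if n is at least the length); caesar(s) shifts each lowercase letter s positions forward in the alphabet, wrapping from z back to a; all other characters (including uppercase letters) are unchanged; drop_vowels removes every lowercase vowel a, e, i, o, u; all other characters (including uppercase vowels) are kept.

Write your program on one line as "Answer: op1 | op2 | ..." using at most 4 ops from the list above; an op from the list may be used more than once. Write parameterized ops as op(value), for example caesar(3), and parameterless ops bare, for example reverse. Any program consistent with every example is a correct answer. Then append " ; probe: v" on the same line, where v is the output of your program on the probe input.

caesar(2) | take(4) | drop_vowels ; probe: "cwl"

Check, running the answer program on each example:
  "qospbweub" -> "squrdygwd" -> "squr" -> "sqr"
  "wpri" -> "yrtk" -> "yrtk" -> "yrtk"
  "ajveimlzs" -> "clxgkonbu" -> "clxg" -> "clxg"
  "wxld" -> "yznf" -> "yznf" -> "yznf"
  "sckxjieplpvp" -> "uemzlkgrnrxr" -> "uemz" -> "mz"
  probe: "aucjusjszow" -> "cwelwulubqy" -> "cwel" -> "cwl"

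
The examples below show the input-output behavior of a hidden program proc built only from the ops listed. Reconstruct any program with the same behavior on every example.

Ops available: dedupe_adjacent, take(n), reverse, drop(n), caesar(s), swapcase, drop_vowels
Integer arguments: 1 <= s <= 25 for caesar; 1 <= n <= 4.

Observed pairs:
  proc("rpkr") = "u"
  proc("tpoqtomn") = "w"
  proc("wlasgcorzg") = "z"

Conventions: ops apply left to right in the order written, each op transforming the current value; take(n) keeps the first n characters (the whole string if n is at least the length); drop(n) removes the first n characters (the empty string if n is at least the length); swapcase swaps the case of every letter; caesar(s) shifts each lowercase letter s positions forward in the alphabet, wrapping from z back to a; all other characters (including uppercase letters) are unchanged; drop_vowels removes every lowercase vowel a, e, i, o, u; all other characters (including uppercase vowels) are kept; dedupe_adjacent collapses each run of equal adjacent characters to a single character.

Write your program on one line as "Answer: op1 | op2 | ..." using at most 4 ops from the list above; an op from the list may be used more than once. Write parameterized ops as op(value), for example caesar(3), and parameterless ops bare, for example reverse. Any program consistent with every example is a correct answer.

caesar(14) | take(1) | caesar(15)

Check, running the answer program on each example:
  "rpkr" -> "fdyf" -> "f" -> "u"
  "tpoqtomn" -> "hdcehcab" -> "h" -> "w"
  "wlasgcorzg" -> "kzoguqcfnu" -> "k" -> "z"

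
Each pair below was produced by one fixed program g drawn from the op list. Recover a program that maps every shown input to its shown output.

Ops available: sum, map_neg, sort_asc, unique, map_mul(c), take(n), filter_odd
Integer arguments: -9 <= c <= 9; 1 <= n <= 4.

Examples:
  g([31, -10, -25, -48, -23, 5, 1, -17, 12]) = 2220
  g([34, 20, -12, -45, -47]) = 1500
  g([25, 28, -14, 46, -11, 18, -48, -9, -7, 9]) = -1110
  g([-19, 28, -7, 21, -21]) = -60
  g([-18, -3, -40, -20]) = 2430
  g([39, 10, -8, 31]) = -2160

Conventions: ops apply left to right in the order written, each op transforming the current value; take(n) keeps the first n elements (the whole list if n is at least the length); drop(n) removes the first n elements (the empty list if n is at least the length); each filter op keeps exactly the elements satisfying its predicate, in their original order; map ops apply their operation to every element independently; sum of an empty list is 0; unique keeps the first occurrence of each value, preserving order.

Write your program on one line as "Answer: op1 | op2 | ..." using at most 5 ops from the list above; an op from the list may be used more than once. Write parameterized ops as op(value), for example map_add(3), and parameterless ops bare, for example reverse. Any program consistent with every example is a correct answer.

map_mul(-5) | map_mul(-6) | map_neg | sum

Check, running the answer program on each example:
  [31, -10, -25, -48, -23, 5, 1, -17, 12] -> [-155, 50, 125, 240, 115, -25, -5, 85, -60] -> [930, -300, -750, -1440, -690, 150, 30, -510, 360] -> [-930, 300, 750, 1440, 690, -150, -30, 510, -360] -> 2220
  [34, 20, -12, -45, -47] -> [-170, -100, 60, 225, 235] -> [1020, 600, -360, -1350, -1410] -> [-1020, -600, 360, 1350, 1410] -> 1500
  [25, 28, -14, 46, -11, 18, -48, -9, -7, 9] -> [-125, -140, 70, -230, 55, -90, 240, 45, 35, -45] -> [750, 840, -420, 1380, -330, 540, -1440, -270, -210, 270] -> [-750, -840, 420, -1380, 330, -540, 1440, 270, 210, -270] -> -1110
  [-19, 28, -7, 21, -21] -> [95, -140, 35, -105, 105] -> [-570, 840, -210, 630, -630] -> [570, -840, 210, -630, 630] -> -60
  [-18, -3, -40, -20] -> [90, 15, 200, 100] -> [-540, -90, -1200, -600] -> [540, 90, 1200, 600] -> 2430
  [39, 10, -8, 31] -> [-195, -50, 40, -155] -> [1170, 300, -240, 930] -> [-1170, -300, 240, -930] -> -2160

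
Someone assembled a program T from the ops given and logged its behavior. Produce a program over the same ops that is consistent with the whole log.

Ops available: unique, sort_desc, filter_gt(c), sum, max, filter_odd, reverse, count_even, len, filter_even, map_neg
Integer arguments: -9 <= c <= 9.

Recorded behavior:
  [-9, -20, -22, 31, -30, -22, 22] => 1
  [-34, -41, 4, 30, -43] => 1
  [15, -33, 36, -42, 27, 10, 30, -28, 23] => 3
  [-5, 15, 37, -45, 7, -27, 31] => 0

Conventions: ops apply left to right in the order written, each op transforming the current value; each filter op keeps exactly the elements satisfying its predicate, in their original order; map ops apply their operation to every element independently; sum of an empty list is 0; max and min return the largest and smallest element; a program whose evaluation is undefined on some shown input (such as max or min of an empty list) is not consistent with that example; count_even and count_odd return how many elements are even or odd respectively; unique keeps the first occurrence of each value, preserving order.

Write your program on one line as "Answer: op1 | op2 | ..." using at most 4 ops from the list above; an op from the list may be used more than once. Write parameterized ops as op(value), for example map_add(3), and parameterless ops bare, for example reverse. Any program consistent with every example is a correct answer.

sort_desc | filter_gt(5) | filter_even | len

Check, running the answer program on each example:
  [-9, -20, -22, 31, -30, -22, 22] -> [31, 22, -9, -20, -22, -22, -30] -> [31, 22] -> [22] -> 1
  [-34, -41, 4, 30, -43] -> [30, 4, -34, -41, -43] -> [30] -> [30] -> 1
  [15, -33, 36, -42, 27, 10, 30, -28, 23] -> [36, 30, 27, 23, 15, 10, -28, -33, -42] -> [36, 30, 27, 23, 15, 10] -> [36, 30, 10] -> 3
  [-5, 15, 37, -45, 7, -27, 31] -> [37, 31, 15, 7, -5, -27, -45] -> [37, 31, 15, 7] -> [] -> 0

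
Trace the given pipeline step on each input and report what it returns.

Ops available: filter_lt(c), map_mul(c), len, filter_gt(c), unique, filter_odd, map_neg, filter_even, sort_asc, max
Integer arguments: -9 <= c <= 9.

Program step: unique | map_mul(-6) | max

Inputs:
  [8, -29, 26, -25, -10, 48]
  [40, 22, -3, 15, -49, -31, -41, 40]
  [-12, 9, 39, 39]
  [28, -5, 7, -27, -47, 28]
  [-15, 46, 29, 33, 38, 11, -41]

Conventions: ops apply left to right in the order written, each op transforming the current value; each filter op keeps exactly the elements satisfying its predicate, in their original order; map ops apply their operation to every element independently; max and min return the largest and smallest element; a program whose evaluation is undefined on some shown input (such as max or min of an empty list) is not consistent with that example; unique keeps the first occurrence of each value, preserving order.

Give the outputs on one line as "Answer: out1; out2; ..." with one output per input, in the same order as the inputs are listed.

Execution, op by op:
  [8, -29, 26, -25, -10, 48] -> [8, -29, 26, -25, -10, 48] -> [-48, 174, -156, 150, 60, -288] -> 174
  [40, 22, -3, 15, -49, -31, -41, 40] -> [40, 22, -3, 15, -49, -31, -41] -> [-240, -132, 18, -90, 294, 186, 246] -> 294
  [-12, 9, 39, 39] -> [-12, 9, 39] -> [72, -54, -234] -> 72
  [28, -5, 7, -27, -47, 28] -> [28, -5, 7, -27, -47] -> [-168, 30, -42, 162, 282] -> 282
  [-15, 46, 29, 33, 38, 11, -41] -> [-15, 46, 29, 33, 38, 11, -41] -> [90, -276, -174, -198, -228, -66, 246] -> 246

174; 294; 72; 282; 246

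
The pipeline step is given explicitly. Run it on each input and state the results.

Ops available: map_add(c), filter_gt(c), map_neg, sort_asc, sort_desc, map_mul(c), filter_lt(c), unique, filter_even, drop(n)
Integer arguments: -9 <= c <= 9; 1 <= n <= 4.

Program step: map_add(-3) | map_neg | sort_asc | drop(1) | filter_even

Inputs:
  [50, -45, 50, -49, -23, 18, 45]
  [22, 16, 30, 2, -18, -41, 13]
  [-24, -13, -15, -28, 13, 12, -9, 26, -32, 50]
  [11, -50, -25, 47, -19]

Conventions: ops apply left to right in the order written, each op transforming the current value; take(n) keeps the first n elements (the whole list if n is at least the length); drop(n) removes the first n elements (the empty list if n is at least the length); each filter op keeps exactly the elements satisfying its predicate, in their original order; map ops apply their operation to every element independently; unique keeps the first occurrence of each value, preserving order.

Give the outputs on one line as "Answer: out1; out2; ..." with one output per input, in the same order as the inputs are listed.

Execution, op by op:
  [50, -45, 50, -49, -23, 18, 45] -> [47, -48, 47, -52, -26, 15, 42] -> [-47, 48, -47, 52, 26, -15, -42] -> [-47, -47, -42, -15, 26, 48, 52] -> [-47, -42, -15, 26, 48, 52] -> [-42, 26, 48, 52]
  [22, 16, 30, 2, -18, -41, 13] -> [19, 13, 27, -1, -21, -44, 10] -> [-19, -13, -27, 1, 21, 44, -10] -> [-27, -19, -13, -10, 1, 21, 44] -> [-19, -13, -10, 1, 21, 44] -> [-10, 44]
  [-24, -13, -15, -28, 13, 12, -9, 26, -32, 50] -> [-27, -16, -18, -31, 10, 9, -12, 23, -35, 47] -> [27, 16, 18, 31, -10, -9, 12, -23, 35, -47] -> [-47, -23, -10, -9, 12, 16, 18, 27, 31, 35] -> [-23, -10, -9, 12, 16, 18, 27, 31, 35] -> [-10, 12, 16, 18]
  [11, -50, -25, 47, -19] -> [8, -53, -28, 44, -22] -> [-8, 53, 28, -44, 22] -> [-44, -8, 22, 28, 53] -> [-8, 22, 28, 53] -> [-8, 22, 28]

[-42, 26, 48, 52]; [-10, 44]; [-10, 12, 16, 18]; [-8, 22, 28]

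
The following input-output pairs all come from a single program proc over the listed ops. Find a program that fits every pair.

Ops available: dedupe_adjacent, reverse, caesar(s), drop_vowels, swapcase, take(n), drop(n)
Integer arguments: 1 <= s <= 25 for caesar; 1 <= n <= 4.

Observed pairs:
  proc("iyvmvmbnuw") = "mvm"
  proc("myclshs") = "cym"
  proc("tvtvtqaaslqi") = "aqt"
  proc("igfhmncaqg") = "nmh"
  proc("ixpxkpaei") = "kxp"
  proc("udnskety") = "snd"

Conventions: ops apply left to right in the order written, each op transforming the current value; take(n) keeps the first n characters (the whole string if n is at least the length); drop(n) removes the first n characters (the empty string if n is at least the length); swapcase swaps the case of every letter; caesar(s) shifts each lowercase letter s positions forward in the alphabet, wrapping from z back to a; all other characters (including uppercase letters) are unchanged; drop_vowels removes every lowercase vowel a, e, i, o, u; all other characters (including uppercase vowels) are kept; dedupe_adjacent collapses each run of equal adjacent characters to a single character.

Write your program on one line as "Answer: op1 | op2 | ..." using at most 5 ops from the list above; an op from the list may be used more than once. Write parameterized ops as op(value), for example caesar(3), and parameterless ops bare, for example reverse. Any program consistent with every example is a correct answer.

reverse | drop(4) | dedupe_adjacent | take(3)

Check, running the answer program on each example:
  "iyvmvmbnuw" -> "wunbmvmvyi" -> "mvmvyi" -> "mvmvyi" -> "mvm"
  "myclshs" -> "shslcym" -> "cym" -> "cym" -> "cym"
  "tvtvtqaaslqi" -> "iqlsaaqtvtvt" -> "aaqtvtvt" -> "aqtvtvt" -> "aqt"
  "igfhmncaqg" -> "gqacnmhfgi" -> "nmhfgi" -> "nmhfgi" -> "nmh"
  "ixpxkpaei" -> "ieapkxpxi" -> "kxpxi" -> "kxpxi" -> "kxp"
  "udnskety" -> "yteksndu" -> "sndu" -> "sndu" -> "snd"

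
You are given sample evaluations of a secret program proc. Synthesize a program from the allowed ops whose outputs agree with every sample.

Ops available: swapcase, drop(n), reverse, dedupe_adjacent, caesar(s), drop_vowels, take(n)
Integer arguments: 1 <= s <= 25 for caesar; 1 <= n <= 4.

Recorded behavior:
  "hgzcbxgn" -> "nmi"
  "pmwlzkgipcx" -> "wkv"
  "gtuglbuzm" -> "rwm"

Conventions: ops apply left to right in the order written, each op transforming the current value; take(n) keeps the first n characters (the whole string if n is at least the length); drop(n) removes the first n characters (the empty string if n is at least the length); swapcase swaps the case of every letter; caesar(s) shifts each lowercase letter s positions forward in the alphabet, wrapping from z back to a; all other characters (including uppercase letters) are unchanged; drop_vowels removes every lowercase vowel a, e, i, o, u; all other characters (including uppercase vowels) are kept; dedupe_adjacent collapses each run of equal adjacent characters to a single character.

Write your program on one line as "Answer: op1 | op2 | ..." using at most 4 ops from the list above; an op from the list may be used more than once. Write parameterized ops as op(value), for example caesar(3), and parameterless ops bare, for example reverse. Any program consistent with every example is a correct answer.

drop(3) | caesar(15) | take(3) | caesar(22)

Check, running the answer program on each example:
  "hgzcbxgn" -> "cbxgn" -> "rqmvc" -> "rqm" -> "nmi"
  "pmwlzkgipcx" -> "lzkgipcx" -> "aozvxerm" -> "aoz" -> "wkv"
  "gtuglbuzm" -> "glbuzm" -> "vaqjob" -> "vaq" -> "rwm"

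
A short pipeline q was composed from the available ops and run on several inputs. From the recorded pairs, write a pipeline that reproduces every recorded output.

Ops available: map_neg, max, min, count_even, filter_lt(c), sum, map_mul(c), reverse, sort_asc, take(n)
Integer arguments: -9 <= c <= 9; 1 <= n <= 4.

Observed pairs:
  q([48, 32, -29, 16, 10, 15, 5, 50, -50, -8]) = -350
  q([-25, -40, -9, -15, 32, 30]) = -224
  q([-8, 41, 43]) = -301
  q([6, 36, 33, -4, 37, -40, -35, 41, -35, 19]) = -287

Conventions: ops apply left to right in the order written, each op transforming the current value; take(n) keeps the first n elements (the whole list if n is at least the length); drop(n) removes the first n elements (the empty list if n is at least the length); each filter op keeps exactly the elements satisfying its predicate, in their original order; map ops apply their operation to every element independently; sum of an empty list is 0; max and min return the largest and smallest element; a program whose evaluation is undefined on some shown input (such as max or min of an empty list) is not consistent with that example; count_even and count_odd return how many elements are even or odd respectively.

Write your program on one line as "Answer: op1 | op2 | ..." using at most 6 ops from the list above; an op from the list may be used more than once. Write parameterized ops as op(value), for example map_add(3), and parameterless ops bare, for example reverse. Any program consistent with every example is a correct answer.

reverse | map_neg | reverse | map_mul(7) | min

Check, running the answer program on each example:
  [48, 32, -29, 16, 10, 15, 5, 50, -50, -8] -> [-8, -50, 50, 5, 15, 10, 16, -29, 32, 48] -> [8, 50, -50, -5, -15, -10, -16, 29, -32, -48] -> [-48, -32, 29, -16, -10, -15, -5, -50, 50, 8] -> [-336, -224, 203, -112, -70, -105, -35, -350, 350, 56] -> -350
  [-25, -40, -9, -15, 32, 30] -> [30, 32, -15, -9, -40, -25] -> [-30, -32, 15, 9, 40, 25] -> [25, 40, 9, 15, -32, -30] -> [175, 280, 63, 105, -224, -210] -> -224
  [-8, 41, 43] -> [43, 41, -8] -> [-43, -41, 8] -> [8, -41, -43] -> [56, -287, -301] -> -301
  [6, 36, 33, -4, 37, -40, -35, 41, -35, 19] -> [19, -35, 41, -35, -40, 37, -4, 33, 36, 6] -> [-19, 35, -41, 35, 40, -37, 4, -33, -36, -6] -> [-6, -36, -33, 4, -37, 40, 35, -41, 35, -19] -> [-42, -252, -231, 28, -259, 280, 245, -287, 245, -133] -> -287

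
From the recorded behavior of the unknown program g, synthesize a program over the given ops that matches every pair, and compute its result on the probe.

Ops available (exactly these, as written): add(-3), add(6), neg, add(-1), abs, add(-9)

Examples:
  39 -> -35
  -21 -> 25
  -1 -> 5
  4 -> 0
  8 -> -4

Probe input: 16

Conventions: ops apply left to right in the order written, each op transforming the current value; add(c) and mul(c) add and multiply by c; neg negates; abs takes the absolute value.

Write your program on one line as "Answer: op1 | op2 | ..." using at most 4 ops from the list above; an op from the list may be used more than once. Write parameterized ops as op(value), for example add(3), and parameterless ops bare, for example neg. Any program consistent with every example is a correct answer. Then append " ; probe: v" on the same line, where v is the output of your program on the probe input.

add(-1) | add(-3) | neg ; probe: -12

Check, running the answer program on each example:
  39 -> 38 -> 35 -> -35
  -21 -> -22 -> -25 -> 25
  -1 -> -2 -> -5 -> 5
  4 -> 3 -> 0 -> 0
  8 -> 7 -> 4 -> -4
  probe: 16 -> 15 -> 12 -> -12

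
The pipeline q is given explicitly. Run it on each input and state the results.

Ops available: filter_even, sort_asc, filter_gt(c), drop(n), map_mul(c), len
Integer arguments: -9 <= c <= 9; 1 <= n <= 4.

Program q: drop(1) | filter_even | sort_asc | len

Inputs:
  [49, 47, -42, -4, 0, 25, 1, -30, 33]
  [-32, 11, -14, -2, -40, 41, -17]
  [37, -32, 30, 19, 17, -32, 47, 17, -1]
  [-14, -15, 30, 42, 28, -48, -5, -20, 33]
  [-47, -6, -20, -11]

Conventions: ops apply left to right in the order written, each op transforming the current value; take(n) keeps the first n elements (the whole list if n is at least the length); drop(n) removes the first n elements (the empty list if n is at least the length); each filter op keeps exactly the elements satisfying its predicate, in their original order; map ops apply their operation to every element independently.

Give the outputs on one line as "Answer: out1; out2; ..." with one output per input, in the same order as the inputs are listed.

4; 3; 3; 5; 2

Execution, op by op:
  [49, 47, -42, -4, 0, 25, 1, -30, 33] -> [47, -42, -4, 0, 25, 1, -30, 33] -> [-42, -4, 0, -30] -> [-42, -30, -4, 0] -> 4
  [-32, 11, -14, -2, -40, 41, -17] -> [11, -14, -2, -40, 41, -17] -> [-14, -2, -40] -> [-40, -14, -2] -> 3
  [37, -32, 30, 19, 17, -32, 47, 17, -1] -> [-32, 30, 19, 17, -32, 47, 17, -1] -> [-32, 30, -32] -> [-32, -32, 30] -> 3
  [-14, -15, 30, 42, 28, -48, -5, -20, 33] -> [-15, 30, 42, 28, -48, -5, -20, 33] -> [30, 42, 28, -48, -20] -> [-48, -20, 28, 30, 42] -> 5
  [-47, -6, -20, -11] -> [-6, -20, -11] -> [-6, -20] -> [-20, -6] -> 2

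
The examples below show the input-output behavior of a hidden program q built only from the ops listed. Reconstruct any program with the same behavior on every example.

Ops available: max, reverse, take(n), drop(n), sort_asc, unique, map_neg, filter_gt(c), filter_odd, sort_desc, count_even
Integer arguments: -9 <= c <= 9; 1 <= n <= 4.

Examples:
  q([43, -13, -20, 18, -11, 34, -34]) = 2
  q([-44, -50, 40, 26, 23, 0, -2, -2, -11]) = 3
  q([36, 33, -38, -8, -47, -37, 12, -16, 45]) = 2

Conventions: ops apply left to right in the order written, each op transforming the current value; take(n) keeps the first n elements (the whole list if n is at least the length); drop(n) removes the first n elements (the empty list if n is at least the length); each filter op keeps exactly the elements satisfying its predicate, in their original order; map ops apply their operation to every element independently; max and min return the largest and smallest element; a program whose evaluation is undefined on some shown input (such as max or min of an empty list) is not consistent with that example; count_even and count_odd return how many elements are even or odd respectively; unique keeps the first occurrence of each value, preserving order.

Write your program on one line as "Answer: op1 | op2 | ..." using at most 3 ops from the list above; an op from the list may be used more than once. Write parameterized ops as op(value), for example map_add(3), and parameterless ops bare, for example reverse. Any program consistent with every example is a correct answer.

filter_gt(-2) | count_even

Check, running the answer program on each example:
  [43, -13, -20, 18, -11, 34, -34] -> [43, 18, 34] -> 2
  [-44, -50, 40, 26, 23, 0, -2, -2, -11] -> [40, 26, 23, 0] -> 3
  [36, 33, -38, -8, -47, -37, 12, -16, 45] -> [36, 33, 12, 45] -> 2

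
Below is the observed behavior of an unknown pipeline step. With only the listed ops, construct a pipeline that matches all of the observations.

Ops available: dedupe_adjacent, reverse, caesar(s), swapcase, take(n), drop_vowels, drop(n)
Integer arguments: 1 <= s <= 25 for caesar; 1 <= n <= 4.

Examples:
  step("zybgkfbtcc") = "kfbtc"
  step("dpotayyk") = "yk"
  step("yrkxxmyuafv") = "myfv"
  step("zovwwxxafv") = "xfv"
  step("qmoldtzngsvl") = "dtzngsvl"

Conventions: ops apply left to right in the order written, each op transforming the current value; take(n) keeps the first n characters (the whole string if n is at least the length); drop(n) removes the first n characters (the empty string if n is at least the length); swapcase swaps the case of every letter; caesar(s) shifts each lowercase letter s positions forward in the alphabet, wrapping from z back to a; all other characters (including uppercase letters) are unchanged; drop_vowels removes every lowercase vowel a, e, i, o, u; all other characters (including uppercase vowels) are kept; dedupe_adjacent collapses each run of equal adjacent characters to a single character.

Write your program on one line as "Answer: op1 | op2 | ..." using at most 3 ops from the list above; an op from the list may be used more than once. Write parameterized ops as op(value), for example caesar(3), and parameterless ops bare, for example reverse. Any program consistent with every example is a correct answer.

dedupe_adjacent | drop(4) | drop_vowels

Check, running the answer program on each example:
  "zybgkfbtcc" -> "zybgkfbtc" -> "kfbtc" -> "kfbtc"
  "dpotayyk" -> "dpotayk" -> "ayk" -> "yk"
  "yrkxxmyuafv" -> "yrkxmyuafv" -> "myuafv" -> "myfv"
  "zovwwxxafv" -> "zovwxafv" -> "xafv" -> "xfv"
  "qmoldtzngsvl" -> "qmoldtzngsvl" -> "dtzngsvl" -> "dtzngsvl"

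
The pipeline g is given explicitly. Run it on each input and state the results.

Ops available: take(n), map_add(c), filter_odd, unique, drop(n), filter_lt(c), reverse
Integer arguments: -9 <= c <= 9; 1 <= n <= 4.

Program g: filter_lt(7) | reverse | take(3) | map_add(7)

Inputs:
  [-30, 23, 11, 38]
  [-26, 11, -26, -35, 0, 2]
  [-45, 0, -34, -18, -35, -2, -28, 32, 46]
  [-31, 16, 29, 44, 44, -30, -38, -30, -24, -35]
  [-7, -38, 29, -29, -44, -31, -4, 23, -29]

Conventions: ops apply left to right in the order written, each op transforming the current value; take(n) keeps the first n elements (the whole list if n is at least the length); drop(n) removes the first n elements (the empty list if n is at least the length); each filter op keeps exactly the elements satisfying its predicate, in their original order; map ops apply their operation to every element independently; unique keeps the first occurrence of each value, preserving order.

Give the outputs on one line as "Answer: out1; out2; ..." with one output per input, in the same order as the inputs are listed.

Execution, op by op:
  [-30, 23, 11, 38] -> [-30] -> [-30] -> [-30] -> [-23]
  [-26, 11, -26, -35, 0, 2] -> [-26, -26, -35, 0, 2] -> [2, 0, -35, -26, -26] -> [2, 0, -35] -> [9, 7, -28]
  [-45, 0, -34, -18, -35, -2, -28, 32, 46] -> [-45, 0, -34, -18, -35, -2, -28] -> [-28, -2, -35, -18, -34, 0, -45] -> [-28, -2, -35] -> [-21, 5, -28]
  [-31, 16, 29, 44, 44, -30, -38, -30, -24, -35] -> [-31, -30, -38, -30, -24, -35] -> [-35, -24, -30, -38, -30, -31] -> [-35, -24, -30] -> [-28, -17, -23]
  [-7, -38, 29, -29, -44, -31, -4, 23, -29] -> [-7, -38, -29, -44, -31, -4, -29] -> [-29, -4, -31, -44, -29, -38, -7] -> [-29, -4, -31] -> [-22, 3, -24]

[-23]; [9, 7, -28]; [-21, 5, -28]; [-28, -17, -23]; [-22, 3, -24]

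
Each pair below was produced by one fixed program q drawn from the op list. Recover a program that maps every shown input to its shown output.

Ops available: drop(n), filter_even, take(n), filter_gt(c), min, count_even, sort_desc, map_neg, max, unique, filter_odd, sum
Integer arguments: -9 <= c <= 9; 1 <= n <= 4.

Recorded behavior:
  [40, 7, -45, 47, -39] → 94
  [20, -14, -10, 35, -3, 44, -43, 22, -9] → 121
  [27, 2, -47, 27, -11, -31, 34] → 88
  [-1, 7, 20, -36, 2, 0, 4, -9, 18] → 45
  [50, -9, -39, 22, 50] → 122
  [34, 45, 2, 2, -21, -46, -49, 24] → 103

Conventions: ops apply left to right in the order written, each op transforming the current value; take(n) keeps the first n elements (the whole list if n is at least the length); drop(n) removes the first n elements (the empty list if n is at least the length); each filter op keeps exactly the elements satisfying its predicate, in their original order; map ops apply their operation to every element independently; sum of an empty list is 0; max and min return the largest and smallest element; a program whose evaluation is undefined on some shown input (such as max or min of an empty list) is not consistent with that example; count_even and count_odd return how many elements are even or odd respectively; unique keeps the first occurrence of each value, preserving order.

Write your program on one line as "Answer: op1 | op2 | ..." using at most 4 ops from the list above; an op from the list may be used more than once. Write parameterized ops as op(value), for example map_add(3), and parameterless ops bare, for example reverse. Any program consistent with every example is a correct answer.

filter_gt(-4) | filter_gt(4) | sort_desc | sum

Check, running the answer program on each example:
  [40, 7, -45, 47, -39] -> [40, 7, 47] -> [40, 7, 47] -> [47, 40, 7] -> 94
  [20, -14, -10, 35, -3, 44, -43, 22, -9] -> [20, 35, -3, 44, 22] -> [20, 35, 44, 22] -> [44, 35, 22, 20] -> 121
  [27, 2, -47, 27, -11, -31, 34] -> [27, 2, 27, 34] -> [27, 27, 34] -> [34, 27, 27] -> 88
  [-1, 7, 20, -36, 2, 0, 4, -9, 18] -> [-1, 7, 20, 2, 0, 4, 18] -> [7, 20, 18] -> [20, 18, 7] -> 45
  [50, -9, -39, 22, 50] -> [50, 22, 50] -> [50, 22, 50] -> [50, 50, 22] -> 122
  [34, 45, 2, 2, -21, -46, -49, 24] -> [34, 45, 2, 2, 24] -> [34, 45, 24] -> [45, 34, 24] -> 103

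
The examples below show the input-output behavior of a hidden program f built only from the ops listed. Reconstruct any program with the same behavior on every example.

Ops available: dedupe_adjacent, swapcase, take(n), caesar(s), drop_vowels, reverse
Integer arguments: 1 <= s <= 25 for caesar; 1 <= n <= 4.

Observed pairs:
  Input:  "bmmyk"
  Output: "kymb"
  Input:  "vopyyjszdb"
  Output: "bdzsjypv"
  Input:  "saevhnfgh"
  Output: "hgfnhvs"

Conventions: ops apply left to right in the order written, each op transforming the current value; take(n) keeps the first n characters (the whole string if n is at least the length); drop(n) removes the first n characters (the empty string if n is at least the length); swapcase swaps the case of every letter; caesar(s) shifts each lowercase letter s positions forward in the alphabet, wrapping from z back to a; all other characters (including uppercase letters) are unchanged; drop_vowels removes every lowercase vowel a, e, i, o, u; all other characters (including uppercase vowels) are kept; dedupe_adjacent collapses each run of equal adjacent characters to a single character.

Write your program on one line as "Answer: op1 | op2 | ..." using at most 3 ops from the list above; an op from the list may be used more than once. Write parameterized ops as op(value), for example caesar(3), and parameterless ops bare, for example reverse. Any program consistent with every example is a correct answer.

drop_vowels | reverse | dedupe_adjacent

Check, running the answer program on each example:
  "bmmyk" -> "bmmyk" -> "kymmb" -> "kymb"
  "vopyyjszdb" -> "vpyyjszdb" -> "bdzsjyypv" -> "bdzsjypv"
  "saevhnfgh" -> "svhnfgh" -> "hgfnhvs" -> "hgfnhvs"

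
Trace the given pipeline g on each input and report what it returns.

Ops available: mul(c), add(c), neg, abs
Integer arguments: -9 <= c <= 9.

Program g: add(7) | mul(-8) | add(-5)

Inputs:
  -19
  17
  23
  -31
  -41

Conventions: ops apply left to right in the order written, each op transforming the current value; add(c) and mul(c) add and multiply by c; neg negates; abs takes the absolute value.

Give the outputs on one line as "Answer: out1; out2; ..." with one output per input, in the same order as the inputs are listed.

Execution, op by op:
  -19 -> -12 -> 96 -> 91
  17 -> 24 -> -192 -> -197
  23 -> 30 -> -240 -> -245
  -31 -> -24 -> 192 -> 187
  -41 -> -34 -> 272 -> 267

91; -197; -245; 187; 267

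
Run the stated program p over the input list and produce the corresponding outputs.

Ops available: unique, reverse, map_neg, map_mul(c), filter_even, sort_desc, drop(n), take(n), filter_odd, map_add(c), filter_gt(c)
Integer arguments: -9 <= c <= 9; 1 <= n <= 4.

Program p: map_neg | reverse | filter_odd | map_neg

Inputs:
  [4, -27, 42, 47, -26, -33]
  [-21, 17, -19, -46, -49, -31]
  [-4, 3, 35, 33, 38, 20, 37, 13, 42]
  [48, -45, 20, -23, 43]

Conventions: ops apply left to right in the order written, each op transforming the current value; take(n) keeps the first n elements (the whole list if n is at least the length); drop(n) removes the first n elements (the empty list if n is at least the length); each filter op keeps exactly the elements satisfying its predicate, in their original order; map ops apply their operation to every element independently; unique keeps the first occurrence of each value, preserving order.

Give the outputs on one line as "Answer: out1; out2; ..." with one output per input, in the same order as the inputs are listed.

Execution, op by op:
  [4, -27, 42, 47, -26, -33] -> [-4, 27, -42, -47, 26, 33] -> [33, 26, -47, -42, 27, -4] -> [33, -47, 27] -> [-33, 47, -27]
  [-21, 17, -19, -46, -49, -31] -> [21, -17, 19, 46, 49, 31] -> [31, 49, 46, 19, -17, 21] -> [31, 49, 19, -17, 21] -> [-31, -49, -19, 17, -21]
  [-4, 3, 35, 33, 38, 20, 37, 13, 42] -> [4, -3, -35, -33, -38, -20, -37, -13, -42] -> [-42, -13, -37, -20, -38, -33, -35, -3, 4] -> [-13, -37, -33, -35, -3] -> [13, 37, 33, 35, 3]
  [48, -45, 20, -23, 43] -> [-48, 45, -20, 23, -43] -> [-43, 23, -20, 45, -48] -> [-43, 23, 45] -> [43, -23, -45]

[-33, 47, -27]; [-31, -49, -19, 17, -21]; [13, 37, 33, 35, 3]; [43, -23, -45]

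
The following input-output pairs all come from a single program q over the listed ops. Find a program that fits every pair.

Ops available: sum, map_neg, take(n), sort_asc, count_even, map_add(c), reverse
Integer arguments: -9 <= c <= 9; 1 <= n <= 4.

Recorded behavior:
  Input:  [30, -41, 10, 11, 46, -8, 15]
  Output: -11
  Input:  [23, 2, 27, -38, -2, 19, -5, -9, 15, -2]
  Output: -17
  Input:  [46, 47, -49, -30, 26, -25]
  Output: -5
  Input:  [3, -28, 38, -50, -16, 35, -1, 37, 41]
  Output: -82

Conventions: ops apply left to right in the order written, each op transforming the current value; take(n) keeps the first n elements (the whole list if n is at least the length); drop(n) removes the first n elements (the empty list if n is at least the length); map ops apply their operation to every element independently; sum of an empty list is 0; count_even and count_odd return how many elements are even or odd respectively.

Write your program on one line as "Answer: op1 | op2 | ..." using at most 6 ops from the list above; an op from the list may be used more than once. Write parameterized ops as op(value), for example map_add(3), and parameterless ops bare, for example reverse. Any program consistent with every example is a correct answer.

reverse | map_neg | take(2) | map_add(-2) | reverse | sum

Check, running the answer program on each example:
  [30, -41, 10, 11, 46, -8, 15] -> [15, -8, 46, 11, 10, -41, 30] -> [-15, 8, -46, -11, -10, 41, -30] -> [-15, 8] -> [-17, 6] -> [6, -17] -> -11
  [23, 2, 27, -38, -2, 19, -5, -9, 15, -2] -> [-2, 15, -9, -5, 19, -2, -38, 27, 2, 23] -> [2, -15, 9, 5, -19, 2, 38, -27, -2, -23] -> [2, -15] -> [0, -17] -> [-17, 0] -> -17
  [46, 47, -49, -30, 26, -25] -> [-25, 26, -30, -49, 47, 46] -> [25, -26, 30, 49, -47, -46] -> [25, -26] -> [23, -28] -> [-28, 23] -> -5
  [3, -28, 38, -50, -16, 35, -1, 37, 41] -> [41, 37, -1, 35, -16, -50, 38, -28, 3] -> [-41, -37, 1, -35, 16, 50, -38, 28, -3] -> [-41, -37] -> [-43, -39] -> [-39, -43] -> -82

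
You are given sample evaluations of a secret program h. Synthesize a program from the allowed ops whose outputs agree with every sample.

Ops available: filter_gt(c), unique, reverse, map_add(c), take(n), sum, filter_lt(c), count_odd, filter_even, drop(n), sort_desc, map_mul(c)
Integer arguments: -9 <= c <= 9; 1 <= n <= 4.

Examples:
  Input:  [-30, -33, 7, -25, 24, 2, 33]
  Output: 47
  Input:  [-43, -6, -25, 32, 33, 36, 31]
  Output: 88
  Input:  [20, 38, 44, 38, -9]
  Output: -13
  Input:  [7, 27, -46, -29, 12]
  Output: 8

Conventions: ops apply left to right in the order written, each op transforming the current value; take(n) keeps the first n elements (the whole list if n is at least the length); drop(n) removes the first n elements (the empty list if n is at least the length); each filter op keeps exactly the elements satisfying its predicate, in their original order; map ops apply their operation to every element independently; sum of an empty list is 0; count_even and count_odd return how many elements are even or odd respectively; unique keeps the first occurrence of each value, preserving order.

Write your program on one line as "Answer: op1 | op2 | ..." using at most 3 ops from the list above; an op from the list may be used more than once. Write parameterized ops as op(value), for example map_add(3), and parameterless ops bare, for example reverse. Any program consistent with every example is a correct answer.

drop(4) | map_add(-4) | sum

Check, running the answer program on each example:
  [-30, -33, 7, -25, 24, 2, 33] -> [24, 2, 33] -> [20, -2, 29] -> 47
  [-43, -6, -25, 32, 33, 36, 31] -> [33, 36, 31] -> [29, 32, 27] -> 88
  [20, 38, 44, 38, -9] -> [-9] -> [-13] -> -13
  [7, 27, -46, -29, 12] -> [12] -> [8] -> 8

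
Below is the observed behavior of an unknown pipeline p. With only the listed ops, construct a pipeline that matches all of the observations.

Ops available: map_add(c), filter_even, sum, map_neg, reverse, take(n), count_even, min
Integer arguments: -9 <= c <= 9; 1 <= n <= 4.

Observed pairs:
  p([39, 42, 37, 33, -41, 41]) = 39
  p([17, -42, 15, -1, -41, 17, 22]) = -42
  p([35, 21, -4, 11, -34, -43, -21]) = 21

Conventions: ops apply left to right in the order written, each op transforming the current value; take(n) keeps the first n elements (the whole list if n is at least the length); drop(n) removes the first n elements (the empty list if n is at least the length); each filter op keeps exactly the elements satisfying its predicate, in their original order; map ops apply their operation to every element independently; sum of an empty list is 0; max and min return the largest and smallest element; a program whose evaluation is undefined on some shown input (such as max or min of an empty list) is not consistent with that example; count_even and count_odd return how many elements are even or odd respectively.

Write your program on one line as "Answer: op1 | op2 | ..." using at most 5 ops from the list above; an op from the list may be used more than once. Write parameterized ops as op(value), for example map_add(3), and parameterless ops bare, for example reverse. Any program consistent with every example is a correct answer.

map_neg | take(2) | map_neg | min

Check, running the answer program on each example:
  [39, 42, 37, 33, -41, 41] -> [-39, -42, -37, -33, 41, -41] -> [-39, -42] -> [39, 42] -> 39
  [17, -42, 15, -1, -41, 17, 22] -> [-17, 42, -15, 1, 41, -17, -22] -> [-17, 42] -> [17, -42] -> -42
  [35, 21, -4, 11, -34, -43, -21] -> [-35, -21, 4, -11, 34, 43, 21] -> [-35, -21] -> [35, 21] -> 21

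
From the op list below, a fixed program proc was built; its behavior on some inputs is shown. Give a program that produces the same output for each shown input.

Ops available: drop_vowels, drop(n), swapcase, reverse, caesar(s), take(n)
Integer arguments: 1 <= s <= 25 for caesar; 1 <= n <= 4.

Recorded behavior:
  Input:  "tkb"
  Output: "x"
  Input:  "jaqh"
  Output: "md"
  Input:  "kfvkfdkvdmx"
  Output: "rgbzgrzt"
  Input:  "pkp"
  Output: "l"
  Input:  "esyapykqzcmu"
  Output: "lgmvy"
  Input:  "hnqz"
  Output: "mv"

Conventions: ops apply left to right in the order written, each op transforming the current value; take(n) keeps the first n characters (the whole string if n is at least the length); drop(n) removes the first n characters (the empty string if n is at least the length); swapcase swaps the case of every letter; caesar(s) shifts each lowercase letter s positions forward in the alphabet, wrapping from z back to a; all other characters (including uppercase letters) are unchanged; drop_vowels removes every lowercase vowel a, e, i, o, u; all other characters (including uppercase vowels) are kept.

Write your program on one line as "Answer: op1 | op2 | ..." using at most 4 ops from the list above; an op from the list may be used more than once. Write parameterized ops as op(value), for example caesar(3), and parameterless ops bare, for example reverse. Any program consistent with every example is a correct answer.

drop(2) | drop_vowels | caesar(22) | drop_vowels

Check, running the answer program on each example:
  "tkb" -> "b" -> "b" -> "x" -> "x"
  "jaqh" -> "qh" -> "qh" -> "md" -> "md"
  "kfvkfdkvdmx" -> "vkfdkvdmx" -> "vkfdkvdmx" -> "rgbzgrzit" -> "rgbzgrzt"
  "pkp" -> "p" -> "p" -> "l" -> "l"
  "esyapykqzcmu" -> "yapykqzcmu" -> "ypykqzcm" -> "ulugmvyi" -> "lgmvy"
  "hnqz" -> "qz" -> "qz" -> "mv" -> "mv"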